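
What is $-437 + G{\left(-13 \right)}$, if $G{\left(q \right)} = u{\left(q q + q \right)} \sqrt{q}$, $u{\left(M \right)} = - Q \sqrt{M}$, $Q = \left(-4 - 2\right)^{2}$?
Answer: $-437 - 936 i \sqrt{3} \approx -437.0 - 1621.2 i$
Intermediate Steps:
$Q = 36$ ($Q = \left(-6\right)^{2} = 36$)
$u{\left(M \right)} = - 36 \sqrt{M}$ ($u{\left(M \right)} = \left(-1\right) 36 \sqrt{M} = - 36 \sqrt{M}$)
$G{\left(q \right)} = - 36 \sqrt{q} \sqrt{q + q^{2}}$ ($G{\left(q \right)} = - 36 \sqrt{q q + q} \sqrt{q} = - 36 \sqrt{q^{2} + q} \sqrt{q} = - 36 \sqrt{q + q^{2}} \sqrt{q} = - 36 \sqrt{q} \sqrt{q + q^{2}}$)
$-437 + G{\left(-13 \right)} = -437 - 36 \sqrt{-13} \sqrt{- 13 \left(1 - 13\right)} = -437 - 36 i \sqrt{13} \sqrt{\left(-13\right) \left(-12\right)} = -437 - 36 i \sqrt{13} \sqrt{156} = -437 - 36 i \sqrt{13} \cdot 2 \sqrt{39} = -437 - 936 i \sqrt{3}$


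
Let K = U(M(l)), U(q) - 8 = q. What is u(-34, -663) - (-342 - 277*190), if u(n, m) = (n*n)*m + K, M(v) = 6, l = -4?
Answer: -713442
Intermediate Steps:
U(q) = 8 + q
K = 14 (K = 8 + 6 = 14)
u(n, m) = 14 + m*n**2 (u(n, m) = (n*n)*m + 14 = n**2*m + 14 = m*n**2 + 14 = 14 + m*n**2)
u(-34, -663) - (-342 - 277*190) = (14 - 663*(-34)**2) - (-342 - 277*190) = (14 - 663*1156) - (-342 - 52630) = (14 - 766428) - 1*(-52972) = -766414 + 52972 = -713442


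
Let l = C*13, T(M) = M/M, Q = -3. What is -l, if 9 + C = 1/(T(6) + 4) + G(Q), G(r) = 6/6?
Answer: 507/5 ≈ 101.40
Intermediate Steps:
T(M) = 1
G(r) = 1 (G(r) = 6*(⅙) = 1)
C = -39/5 (C = -9 + (1/(1 + 4) + 1) = -9 + (1/5 + 1) = -9 + (⅕ + 1) = -9 + 6/5 = -39/5 ≈ -7.8000)
l = -507/5 (l = -39/5*13 = -507/5 ≈ -101.40)
-l = -1*(-507/5) = 507/5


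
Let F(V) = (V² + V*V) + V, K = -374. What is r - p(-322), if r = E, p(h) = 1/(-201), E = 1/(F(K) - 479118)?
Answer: 22171/4460860 ≈ 0.0049701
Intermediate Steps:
F(V) = V + 2*V² (F(V) = (V² + V²) + V = 2*V² + V = V + 2*V²)
E = -1/199740 (E = 1/(-374*(1 + 2*(-374)) - 479118) = 1/(-374*(1 - 748) - 479118) = 1/(-374*(-747) - 479118) = 1/(279378 - 479118) = 1/(-199740) = -1/199740 ≈ -5.0065e-6)
p(h) = -1/201
r = -1/199740 ≈ -5.0065e-6
r - p(-322) = -1/199740 - 1*(-1/201) = -1/199740 + 1/201 = 22171/4460860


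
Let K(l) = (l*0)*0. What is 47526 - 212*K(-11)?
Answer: 47526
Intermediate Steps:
K(l) = 0 (K(l) = 0*0 = 0)
47526 - 212*K(-11) = 47526 - 212*0 = 47526 + 0 = 47526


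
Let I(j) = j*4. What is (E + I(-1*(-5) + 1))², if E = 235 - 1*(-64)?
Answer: 104329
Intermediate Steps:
I(j) = 4*j
E = 299 (E = 235 + 64 = 299)
(E + I(-1*(-5) + 1))² = (299 + 4*(-1*(-5) + 1))² = (299 + 4*(5 + 1))² = (299 + 4*6)² = (299 + 24)² = 323² = 104329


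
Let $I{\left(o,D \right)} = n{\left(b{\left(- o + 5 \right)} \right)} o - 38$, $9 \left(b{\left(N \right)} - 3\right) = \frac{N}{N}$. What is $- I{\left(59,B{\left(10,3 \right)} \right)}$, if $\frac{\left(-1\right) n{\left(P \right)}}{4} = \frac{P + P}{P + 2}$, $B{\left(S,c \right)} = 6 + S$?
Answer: $\frac{7482}{23} \approx 325.3$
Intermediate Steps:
$b{\left(N \right)} = \frac{28}{9}$ ($b{\left(N \right)} = 3 + \frac{N \frac{1}{N}}{9} = 3 + \frac{1}{9} \cdot 1 = 3 + \frac{1}{9} = \frac{28}{9}$)
$n{\left(P \right)} = - \frac{8 P}{2 + P}$ ($n{\left(P \right)} = - 4 \frac{P + P}{P + 2} = - 4 \frac{2 P}{2 + P} = - \frac{8 P}{2 + P}$)
$I{\left(o,D \right)} = -38 - \frac{112 o}{23}$ ($I{\left(o,D \right)} = \left(-8\right) \frac{28}{9} \frac{1}{2 + \frac{28}{9}} o - 38 = \left(-8\right) \frac{28}{9} \frac{1}{\frac{46}{9}} o - 38 = \left(-8\right) \frac{28}{9} \cdot \frac{9}{46} o - 38 = - \frac{112 o}{23} - 38 = -38 - \frac{112 o}{23}$)
$- I{\left(59,B{\left(10,3 \right)} \right)} = - (-38 - \frac{6608}{23}) = \left(-1\right) \left(- \frac{7482}{23}\right) = \frac{7482}{23}$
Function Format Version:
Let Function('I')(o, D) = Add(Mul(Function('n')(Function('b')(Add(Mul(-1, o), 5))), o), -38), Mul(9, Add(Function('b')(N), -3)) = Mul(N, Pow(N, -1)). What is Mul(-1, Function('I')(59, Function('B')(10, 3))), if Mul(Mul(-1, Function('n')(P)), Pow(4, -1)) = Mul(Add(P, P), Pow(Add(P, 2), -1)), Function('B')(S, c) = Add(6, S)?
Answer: Rational(7482, 23) ≈ 325.30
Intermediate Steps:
Function('b')(N) = Rational(28, 9) (Function('b')(N) = Add(3, Mul(Rational(1, 9), Mul(N, Pow(N, -1)))) = Add(3, Mul(Rational(1, 9), 1)) = Add(3, Rational(1, 9)) = Rational(28, 9))
Function('n')(P) = Mul(-8, P, Pow(Add(2, P), -1)) (Function('n')(P) = Mul(-4, Mul(Add(P, P), Pow(Add(P, 2), -1))) = Mul(-4, Mul(Mul(2, P), Pow(Add(2, P), -1))) = Mul(-4, Mul(2, P, Pow(Add(2, P), -1))) = Mul(-8, P, Pow(Add(2, P), -1)))
Function('I')(o, D) = Add(-38, Mul(Rational(-112, 23), o)) (Function('I')(o, D) = Add(Mul(Mul(-8, Rational(28, 9), Pow(Add(2, Rational(28, 9)), -1)), o), -38) = Add(Mul(Mul(-8, Rational(28, 9), Pow(Rational(46, 9), -1)), o), -38) = Add(Mul(Mul(-8, Rational(28, 9), Rational(9, 46)), o), -38) = Add(Mul(Rational(-112, 23), o), -38) = Add(-38, Mul(Rational(-112, 23), o)))
Mul(-1, Function('I')(59, Function('B')(10, 3))) = Mul(-1, Add(-38, Mul(Rational(-112, 23), 59))) = Mul(-1, Add(-38, Rational(-6608, 23))) = Mul(-1, Rational(-7482, 23)) = Rational(7482, 23)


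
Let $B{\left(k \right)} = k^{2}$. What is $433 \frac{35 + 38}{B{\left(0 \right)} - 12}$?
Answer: $- \frac{31609}{12} \approx -2634.1$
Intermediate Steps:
$433 \frac{35 + 38}{B{\left(0 \right)} - 12} = 433 \frac{35 + 38}{0^{2} - 12} = 433 \frac{73}{0 - 12} = 433 \frac{73}{-12} = 433 \cdot 73 \left(- \frac{1}{12}\right) = 433 \left(- \frac{73}{12}\right) = - \frac{31609}{12}$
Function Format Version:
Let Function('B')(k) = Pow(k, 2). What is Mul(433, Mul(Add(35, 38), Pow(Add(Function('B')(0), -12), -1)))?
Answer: Rational(-31609, 12) ≈ -2634.1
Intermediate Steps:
Mul(433, Mul(Add(35, 38), Pow(Add(Function('B')(0), -12), -1))) = Mul(433, Mul(Add(35, 38), Pow(Add(Pow(0, 2), -12), -1))) = Mul(433, Mul(73, Pow(Add(0, -12), -1))) = Mul(433, Mul(73, Pow(-12, -1))) = Mul(433, Mul(73, Rational(-1, 12))) = Mul(433, Rational(-73, 12)) = Rational(-31609, 12)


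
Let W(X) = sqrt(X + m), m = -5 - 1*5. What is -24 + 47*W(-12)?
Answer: -24 + 47*I*sqrt(22) ≈ -24.0 + 220.45*I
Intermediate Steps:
m = -10 (m = -5 - 5 = -10)
W(X) = sqrt(-10 + X) (W(X) = sqrt(X - 10) = sqrt(-10 + X))
-24 + 47*W(-12) = -24 + 47*sqrt(-10 - 12) = -24 + 47*sqrt(-22) = -24 + 47*(I*sqrt(22)) = -24 + 47*I*sqrt(22)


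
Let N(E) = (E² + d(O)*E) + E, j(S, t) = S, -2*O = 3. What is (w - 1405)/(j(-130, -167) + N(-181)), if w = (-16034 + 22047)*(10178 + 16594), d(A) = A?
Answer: 321957262/65443 ≈ 4919.7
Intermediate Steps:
O = -3/2 (O = -½*3 = -3/2 ≈ -1.5000)
N(E) = E² - E/2 (N(E) = (E² - 3*E/2) + E = E² - E/2)
w = 160980036 (w = 6013*26772 = 160980036)
(w - 1405)/(j(-130, -167) + N(-181)) = (160980036 - 1405)/(-130 - 181*(-½ - 181)) = 160978631/(-130 - 181*(-363/2)) = 160978631/(-130 + 65703/2) = 160978631/(65443/2) = 160978631*(2/65443) = 321957262/65443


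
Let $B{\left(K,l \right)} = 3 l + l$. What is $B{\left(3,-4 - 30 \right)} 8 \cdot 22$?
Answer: $-23936$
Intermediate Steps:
$B{\left(K,l \right)} = 4 l$
$B{\left(3,-4 - 30 \right)} 8 \cdot 22 = 4 \left(-4 - 30\right) 8 \cdot 22 = 4 \left(-34\right) 8 \cdot 22 = \left(-136\right) 8 \cdot 22 = \left(-1088\right) 22 = -23936$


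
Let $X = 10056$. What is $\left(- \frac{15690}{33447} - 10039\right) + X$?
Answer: $\frac{184303}{11149} \approx 16.531$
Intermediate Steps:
$\left(- \frac{15690}{33447} - 10039\right) + X = \left(- \frac{15690}{33447} - 10039\right) + 10056 = \left(\left(-15690\right) \frac{1}{33447} - 10039\right) + 10056 = \left(- \frac{5230}{11149} - 10039\right) + 10056 = - \frac{111930041}{11149} + 10056 = \frac{184303}{11149}$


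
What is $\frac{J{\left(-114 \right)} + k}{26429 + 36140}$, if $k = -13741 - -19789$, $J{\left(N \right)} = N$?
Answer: $\frac{5934}{62569} \approx 0.094839$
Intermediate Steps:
$k = 6048$ ($k = -13741 + 19789 = 6048$)
$\frac{J{\left(-114 \right)} + k}{26429 + 36140} = \frac{-114 + 6048}{26429 + 36140} = \frac{5934}{62569}$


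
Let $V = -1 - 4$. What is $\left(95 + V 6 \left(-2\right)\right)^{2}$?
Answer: $24025$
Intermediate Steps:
$V = -5$ ($V = -1 - 4 = -5$)
$\left(95 + V 6 \left(-2\right)\right)^{2} = \left(95 + \left(-5\right) 6 \left(-2\right)\right)^{2} = \left(95 - -60\right)^{2} = \left(95 + 60\right)^{2} = 155^{2} = 24025$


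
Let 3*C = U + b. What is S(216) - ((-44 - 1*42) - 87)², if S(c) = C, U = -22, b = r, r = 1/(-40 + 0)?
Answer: -3592361/120 ≈ -29936.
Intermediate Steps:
r = -1/40 (r = 1/(-40) = -1/40 ≈ -0.025000)
b = -1/40 ≈ -0.025000
C = -881/120 (C = (-22 - 1/40)/3 = (⅓)*(-881/40) = -881/120 ≈ -7.3417)
S(c) = -881/120
S(216) - ((-44 - 1*42) - 87)² = -881/120 - ((-44 - 1*42) - 87)² = -881/120 - ((-44 - 42) - 87)² = -881/120 - (-86 - 87)² = -881/120 - 1*(-173)² = -881/120 - 1*29929 = -881/120 - 29929 = -3592361/120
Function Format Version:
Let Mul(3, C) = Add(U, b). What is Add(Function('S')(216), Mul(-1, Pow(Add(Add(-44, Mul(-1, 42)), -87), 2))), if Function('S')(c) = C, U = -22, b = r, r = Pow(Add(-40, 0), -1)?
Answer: Rational(-3592361, 120) ≈ -29936.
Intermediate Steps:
r = Rational(-1, 40) (r = Pow(-40, -1) = Rational(-1, 40) ≈ -0.025000)
b = Rational(-1, 40) ≈ -0.025000
C = Rational(-881, 120) (C = Mul(Rational(1, 3), Add(-22, Rational(-1, 40))) = Mul(Rational(1, 3), Rational(-881, 40)) = Rational(-881, 120) ≈ -7.3417)
Function('S')(c) = Rational(-881, 120)
Add(Function('S')(216), Mul(-1, Pow(Add(Add(-44, Mul(-1, 42)), -87), 2))) = Add(Rational(-881, 120), Mul(-1, Pow(Add(Add(-44, Mul(-1, 42)), -87), 2))) = Add(Rational(-881, 120), Mul(-1, Pow(Add(Add(-44, -42), -87), 2))) = Add(Rational(-881, 120), Mul(-1, Pow(Add(-86, -87), 2))) = Add(Rational(-881, 120), Mul(-1, Pow(-173, 2))) = Add(Rational(-881, 120), Mul(-1, 29929)) = Add(Rational(-881, 120), -29929) = Rational(-3592361, 120)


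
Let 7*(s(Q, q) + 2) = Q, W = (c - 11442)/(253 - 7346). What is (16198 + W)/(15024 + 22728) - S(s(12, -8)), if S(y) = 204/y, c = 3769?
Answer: 63768734797/89258312 ≈ 714.43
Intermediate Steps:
W = 7673/7093 (W = (3769 - 11442)/(253 - 7346) = -7673/(-7093) = -7673*(-1/7093) = 7673/7093 ≈ 1.0818)
s(Q, q) = -2 + Q/7
(16198 + W)/(15024 + 22728) - S(s(12, -8)) = (16198 + 7673/7093)/(15024 + 22728) - 204/(-2 + (⅐)*12) = (114900087/7093)/37752 - 204/(-2 + 12/7) = (114900087/7093)*(1/37752) - 204/(-2/7) = 38300029/89258312 - 204*(-7)/2 = 38300029/89258312 - 1*(-714) = 38300029/89258312 + 714 = 63768734797/89258312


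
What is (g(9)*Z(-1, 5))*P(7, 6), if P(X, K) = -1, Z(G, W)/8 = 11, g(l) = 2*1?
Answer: -176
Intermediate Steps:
g(l) = 2
Z(G, W) = 88 (Z(G, W) = 8*11 = 88)
(g(9)*Z(-1, 5))*P(7, 6) = (2*88)*(-1) = 176*(-1) = -176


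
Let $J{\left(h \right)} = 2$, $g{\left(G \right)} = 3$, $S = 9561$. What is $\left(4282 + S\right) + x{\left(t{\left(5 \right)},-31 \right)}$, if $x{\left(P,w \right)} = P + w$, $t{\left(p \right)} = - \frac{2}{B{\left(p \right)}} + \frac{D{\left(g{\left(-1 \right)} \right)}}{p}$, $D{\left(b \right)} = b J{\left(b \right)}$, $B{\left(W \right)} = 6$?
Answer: $\frac{207193}{15} \approx 13813.0$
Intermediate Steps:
$D{\left(b \right)} = 2 b$ ($D{\left(b \right)} = b 2 = 2 b$)
$t{\left(p \right)} = - \frac{1}{3} + \frac{6}{p}$ ($t{\left(p \right)} = - \frac{2}{6} + \frac{2 \cdot 3}{p} = \left(-2\right) \frac{1}{6} + \frac{6}{p} = - \frac{1}{3} + \frac{6}{p}$)
$\left(4282 + S\right) + x{\left(t{\left(5 \right)},-31 \right)} = \left(4282 + 9561\right) - \left(31 - \frac{18 - 5}{3 \cdot 5}\right) = 13843 - \left(31 - \frac{18 - 5}{15}\right) = 13843 - \left(31 - \frac{13}{15}\right) = 13843 + \left(\frac{13}{15} - 31\right) = 13843 - \frac{452}{15} = \frac{207193}{15}$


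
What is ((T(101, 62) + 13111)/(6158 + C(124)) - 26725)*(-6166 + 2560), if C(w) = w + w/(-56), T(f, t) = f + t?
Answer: 8471921936334/87917 ≈ 9.6363e+7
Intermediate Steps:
C(w) = 55*w/56 (C(w) = w + w*(-1/56) = w - w/56 = 55*w/56)
((T(101, 62) + 13111)/(6158 + C(124)) - 26725)*(-6166 + 2560) = (((101 + 62) + 13111)/(6158 + (55/56)*124) - 26725)*(-6166 + 2560) = ((163 + 13111)/(6158 + 1705/14) - 26725)*(-3606) = (13274/(87917/14) - 26725)*(-3606) = (13274*(14/87917) - 26725)*(-3606) = (185836/87917 - 26725)*(-3606) = -2349395989/87917*(-3606) = 8471921936334/87917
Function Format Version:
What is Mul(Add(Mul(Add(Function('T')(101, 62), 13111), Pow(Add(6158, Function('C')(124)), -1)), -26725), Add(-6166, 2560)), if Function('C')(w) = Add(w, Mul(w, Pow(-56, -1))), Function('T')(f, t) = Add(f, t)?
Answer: Rational(8471921936334, 87917) ≈ 9.6363e+7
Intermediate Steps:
Function('C')(w) = Mul(Rational(55, 56), w) (Function('C')(w) = Add(w, Mul(w, Rational(-1, 56))) = Add(w, Mul(Rational(-1, 56), w)) = Mul(Rational(55, 56), w))
Mul(Add(Mul(Add(Function('T')(101, 62), 13111), Pow(Add(6158, Function('C')(124)), -1)), -26725), Add(-6166, 2560)) = Mul(Add(Mul(Add(Add(101, 62), 13111), Pow(Add(6158, Mul(Rational(55, 56), 124)), -1)), -26725), Add(-6166, 2560)) = Mul(Add(Mul(Add(163, 13111), Pow(Add(6158, Rational(1705, 14)), -1)), -26725), -3606) = Mul(Add(Mul(13274, Pow(Rational(87917, 14), -1)), -26725), -3606) = Mul(Add(Mul(13274, Rational(14, 87917)), -26725), -3606) = Mul(Add(Rational(185836, 87917), -26725), -3606) = Mul(Rational(-2349395989, 87917), -3606) = Rational(8471921936334, 87917)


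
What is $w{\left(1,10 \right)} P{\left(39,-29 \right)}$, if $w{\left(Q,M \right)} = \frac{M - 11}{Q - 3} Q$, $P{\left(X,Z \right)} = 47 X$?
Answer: $\frac{1833}{2} \approx 916.5$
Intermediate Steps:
$w{\left(Q,M \right)} = \frac{Q \left(-11 + M\right)}{-3 + Q}$ ($w{\left(Q,M \right)} = \frac{-11 + M}{-3 + Q} Q = \frac{Q \left(-11 + M\right)}{-3 + Q}$)
$w{\left(1,10 \right)} P{\left(39,-29 \right)} = 1 \frac{1}{-3 + 1} \left(-11 + 10\right) 47 \cdot 39 = 1 \frac{1}{-2} \left(-1\right) 1833 = 1 \left(- \frac{1}{2}\right) \left(-1\right) 1833 = \frac{1}{2} \cdot 1833 = \frac{1833}{2}$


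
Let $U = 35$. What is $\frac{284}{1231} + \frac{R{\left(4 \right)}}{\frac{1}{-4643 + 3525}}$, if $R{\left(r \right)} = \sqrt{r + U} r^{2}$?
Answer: $\frac{284}{1231} - 17888 \sqrt{39} \approx -1.1171 \cdot 10^{5}$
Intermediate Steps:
$R{\left(r \right)} = r^{2} \sqrt{35 + r}$ ($R{\left(r \right)} = \sqrt{r + 35} r^{2} = \sqrt{35 + r} r^{2} = r^{2} \sqrt{35 + r}$)
$\frac{284}{1231} + \frac{R{\left(4 \right)}}{\frac{1}{-4643 + 3525}} = \frac{284}{1231} + \frac{4^{2} \sqrt{35 + 4}}{\frac{1}{-4643 + 3525}} = 284 \cdot \frac{1}{1231} + \frac{16 \sqrt{39}}{\frac{1}{-1118}} = \frac{284}{1231} + \frac{16 \sqrt{39}}{- \frac{1}{1118}} = \frac{284}{1231} + 16 \sqrt{39} \left(-1118\right) = \frac{284}{1231} - 17888 \sqrt{39}$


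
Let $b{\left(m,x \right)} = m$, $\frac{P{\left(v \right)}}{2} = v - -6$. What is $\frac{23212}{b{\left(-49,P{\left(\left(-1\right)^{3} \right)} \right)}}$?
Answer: $- \frac{3316}{7} \approx -473.71$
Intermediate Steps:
$P{\left(v \right)} = 12 + 2 v$ ($P{\left(v \right)} = 2 \left(v - -6\right) = 2 \left(v + 6\right) = 2 \left(6 + v\right) = 12 + 2 v$)
$\frac{23212}{b{\left(-49,P{\left(\left(-1\right)^{3} \right)} \right)}} = \frac{23212}{-49} = 23212 \left(- \frac{1}{49}\right) = - \frac{3316}{7}$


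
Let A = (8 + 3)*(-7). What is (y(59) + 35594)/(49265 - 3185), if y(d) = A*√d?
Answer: 17797/23040 - 77*√59/46080 ≈ 0.75960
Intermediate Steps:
A = -77 (A = 11*(-7) = -77)
y(d) = -77*√d
(y(59) + 35594)/(49265 - 3185) = (-77*√59 + 35594)/(49265 - 3185) = (35594 - 77*√59)/46080 = (35594 - 77*√59)*(1/46080) = 17797/23040 - 77*√59/46080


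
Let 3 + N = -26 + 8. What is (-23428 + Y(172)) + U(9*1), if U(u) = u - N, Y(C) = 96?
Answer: -23302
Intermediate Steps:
N = -21 (N = -3 + (-26 + 8) = -3 - 18 = -21)
U(u) = 21 + u (U(u) = u - 1*(-21) = u + 21 = 21 + u)
(-23428 + Y(172)) + U(9*1) = (-23428 + 96) + (21 + 9*1) = -23332 + (21 + 9) = -23332 + 30 = -23302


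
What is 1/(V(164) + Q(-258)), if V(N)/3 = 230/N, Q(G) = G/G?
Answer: 82/427 ≈ 0.19204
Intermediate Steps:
Q(G) = 1
V(N) = 690/N (V(N) = 3*(230/N) = 690/N)
1/(V(164) + Q(-258)) = 1/(690/164 + 1) = 1/(690*(1/164) + 1) = 1/(345/82 + 1) = 1/(427/82) = 82/427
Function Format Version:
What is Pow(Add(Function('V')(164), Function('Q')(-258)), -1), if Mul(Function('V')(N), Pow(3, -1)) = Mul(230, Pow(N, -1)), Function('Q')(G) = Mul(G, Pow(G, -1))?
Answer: Rational(82, 427) ≈ 0.19204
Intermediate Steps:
Function('Q')(G) = 1
Function('V')(N) = Mul(690, Pow(N, -1)) (Function('V')(N) = Mul(3, Mul(230, Pow(N, -1))) = Mul(690, Pow(N, -1)))
Pow(Add(Function('V')(164), Function('Q')(-258)), -1) = Pow(Add(Mul(690, Pow(164, -1)), 1), -1) = Pow(Add(Mul(690, Rational(1, 164)), 1), -1) = Pow(Add(Rational(345, 82), 1), -1) = Pow(Rational(427, 82), -1) = Rational(82, 427)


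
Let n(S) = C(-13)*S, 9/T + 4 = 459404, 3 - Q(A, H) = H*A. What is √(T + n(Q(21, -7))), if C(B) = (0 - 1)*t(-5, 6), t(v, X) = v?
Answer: √1582862741346/45940 ≈ 27.386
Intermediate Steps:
Q(A, H) = 3 - A*H (Q(A, H) = 3 - H*A = 3 - A*H)
C(B) = 5 (C(B) = (0 - 1)*(-5) = -1*(-5) = 5)
T = 9/459400 (T = 9/(-4 + 459404) = 9/459400 ≈ 1.9591e-5)
n(S) = 5*S
√(T + n(Q(21, -7))) = √(9/459400 + 5*(3 - 1*21*(-7))) = √(9/459400 + 5*(3 + 147)) = √(9/459400 + 5*150) = √(9/459400 + 750) = √(344550009/459400) = √1582862741346/45940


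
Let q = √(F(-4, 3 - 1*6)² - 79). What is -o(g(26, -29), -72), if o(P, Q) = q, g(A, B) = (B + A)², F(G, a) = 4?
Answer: -3*I*√7 ≈ -7.9373*I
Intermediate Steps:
q = 3*I*√7 (q = √(4² - 79) = √(16 - 79) = √(-63) = 3*I*√7 ≈ 7.9373*I)
g(A, B) = (A + B)²
o(P, Q) = 3*I*√7
-o(g(26, -29), -72) = -3*I*√7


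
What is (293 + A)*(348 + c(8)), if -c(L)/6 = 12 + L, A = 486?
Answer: 177612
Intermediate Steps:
c(L) = -72 - 6*L (c(L) = -6*(12 + L) = -72 - 6*L)
(293 + A)*(348 + c(8)) = (293 + 486)*(348 + (-72 - 6*8)) = 779*(348 + (-72 - 48)) = 779*(348 - 120) = 779*228 = 177612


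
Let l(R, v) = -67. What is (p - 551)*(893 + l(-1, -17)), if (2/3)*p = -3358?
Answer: -4615688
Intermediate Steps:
p = -5037 (p = (3/2)*(-3358) = -5037)
(p - 551)*(893 + l(-1, -17)) = (-5037 - 551)*(893 - 67) = -5588*826 = -4615688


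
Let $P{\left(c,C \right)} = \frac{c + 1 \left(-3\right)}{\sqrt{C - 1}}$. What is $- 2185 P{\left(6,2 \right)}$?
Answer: $-6555$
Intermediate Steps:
$P{\left(c,C \right)} = \frac{-3 + c}{\sqrt{-1 + C}}$ ($P{\left(c,C \right)} = \frac{c - 3}{\sqrt{-1 + C}} = \frac{-3 + c}{\sqrt{-1 + C}}$)
$- 2185 P{\left(6,2 \right)} = - 2185 \frac{-3 + 6}{\sqrt{-1 + 2}} = - 2185 \frac{1}{\sqrt{1}} \cdot 3 = - 2185 \cdot 1 \cdot 3 = \left(-2185\right) 3 = -6555$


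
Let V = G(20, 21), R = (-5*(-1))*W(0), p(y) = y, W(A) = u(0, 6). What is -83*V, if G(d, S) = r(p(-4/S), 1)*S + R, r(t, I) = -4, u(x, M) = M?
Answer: 4482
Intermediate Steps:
W(A) = 6
R = 30 (R = -5*(-1)*6 = 5*6 = 30)
G(d, S) = 30 - 4*S (G(d, S) = -4*S + 30 = 30 - 4*S)
V = -54 (V = 30 - 4*21 = 30 - 84 = -54)
-83*V = -83*(-54) = 4482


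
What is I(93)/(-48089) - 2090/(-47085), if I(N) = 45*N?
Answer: -19308943/452854113 ≈ -0.042638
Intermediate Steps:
I(93)/(-48089) - 2090/(-47085) = (45*93)/(-48089) - 2090/(-47085) = 4185*(-1/48089) - 2090*(-1/47085) = -4185/48089 + 418/9417 = -19308943/452854113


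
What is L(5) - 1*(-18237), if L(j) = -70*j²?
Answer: 16487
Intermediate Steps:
L(5) - 1*(-18237) = -70*5² - 1*(-18237) = -70*25 + 18237 = -1750 + 18237 = 16487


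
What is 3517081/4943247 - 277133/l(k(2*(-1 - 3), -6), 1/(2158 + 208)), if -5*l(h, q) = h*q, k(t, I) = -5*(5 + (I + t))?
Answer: 1080423556029065/14829741 ≈ 7.2855e+7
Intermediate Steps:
k(t, I) = -25 - 5*I - 5*t (k(t, I) = -5*(5 + I + t) = -25 - 5*I - 5*t)
l(h, q) = -h*q/5
3517081/4943247 - 277133/l(k(2*(-1 - 3), -6), 1/(2158 + 208)) = 3517081/4943247 - 277133*(-5*(2158 + 208)/(-25 - 5*(-6) - 10*(-1 - 3))) = 3517081*(1/4943247) - 277133*(-11830/(-25 + 30 - 10*(-4))) = 3517081/4943247 - 277133*(-11830/(-25 + 30 - 5*(-8))) = 3517081/4943247 - 277133*(-11830/(-25 + 30 + 40)) = 3517081/4943247 - 277133/((-1/5*45*1/2366)) = 3517081/4943247 - 277133/(-9/2366) = 3517081/4943247 - 277133*(-2366/9) = 3517081/4943247 + 655696678/9 = 1080423556029065/14829741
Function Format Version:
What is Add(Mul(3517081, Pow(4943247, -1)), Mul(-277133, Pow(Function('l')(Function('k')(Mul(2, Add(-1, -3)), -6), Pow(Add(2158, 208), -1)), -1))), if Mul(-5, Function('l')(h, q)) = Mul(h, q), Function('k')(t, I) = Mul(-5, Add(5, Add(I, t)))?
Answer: Rational(1080423556029065, 14829741) ≈ 7.2855e+7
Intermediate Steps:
Function('k')(t, I) = Add(-25, Mul(-5, I), Mul(-5, t)) (Function('k')(t, I) = Mul(-5, Add(5, I, t)) = Add(-25, Mul(-5, I), Mul(-5, t)))
Function('l')(h, q) = Mul(Rational(-1, 5), h, q) (Function('l')(h, q) = Mul(Rational(-1, 5), Mul(h, q)) = Mul(Rational(-1, 5), h, q))
Add(Mul(3517081, Pow(4943247, -1)), Mul(-277133, Pow(Function('l')(Function('k')(Mul(2, Add(-1, -3)), -6), Pow(Add(2158, 208), -1)), -1))) = Add(Mul(3517081, Pow(4943247, -1)), Mul(-277133, Pow(Mul(Rational(-1, 5), Add(-25, Mul(-5, -6), Mul(-5, Mul(2, Add(-1, -3)))), Pow(Add(2158, 208), -1)), -1))) = Add(Mul(3517081, Rational(1, 4943247)), Mul(-277133, Pow(Mul(Rational(-1, 5), Add(-25, 30, Mul(-5, Mul(2, -4))), Pow(2366, -1)), -1))) = Add(Rational(3517081, 4943247), Mul(-277133, Pow(Mul(Rational(-1, 5), Add(-25, 30, Mul(-5, -8)), Rational(1, 2366)), -1))) = Add(Rational(3517081, 4943247), Mul(-277133, Pow(Mul(Rational(-1, 5), Add(-25, 30, 40), Rational(1, 2366)), -1))) = Add(Rational(3517081, 4943247), Mul(-277133, Pow(Mul(Rational(-1, 5), 45, Rational(1, 2366)), -1))) = Add(Rational(3517081, 4943247), Mul(-277133, Pow(Rational(-9, 2366), -1))) = Add(Rational(3517081, 4943247), Mul(-277133, Rational(-2366, 9))) = Add(Rational(3517081, 4943247), Rational(655696678, 9)) = Rational(1080423556029065, 14829741)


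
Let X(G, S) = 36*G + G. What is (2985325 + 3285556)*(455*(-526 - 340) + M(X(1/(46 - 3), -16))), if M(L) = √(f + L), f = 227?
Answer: -2470915240430 + 6270881*√421314/43 ≈ -2.4708e+12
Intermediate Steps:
X(G, S) = 37*G
M(L) = √(227 + L)
(2985325 + 3285556)*(455*(-526 - 340) + M(X(1/(46 - 3), -16))) = (2985325 + 3285556)*(455*(-526 - 340) + √(227 + 37/(46 - 3))) = 6270881*(455*(-866) + √(227 + 37/43)) = 6270881*(-394030 + √(227 + 37*(1/43))) = 6270881*(-394030 + √(227 + 37/43)) = 6270881*(-394030 + √(9798/43)) = 6270881*(-394030 + √421314/43) = -2470915240430 + 6270881*√421314/43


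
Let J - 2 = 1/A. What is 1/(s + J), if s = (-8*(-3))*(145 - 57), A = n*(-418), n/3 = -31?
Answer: 38874/82179637 ≈ 0.00047304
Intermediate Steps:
n = -93 (n = 3*(-31) = -93)
A = 38874 (A = -93*(-418) = 38874)
s = 2112 (s = 24*88 = 2112)
J = 77749/38874 (J = 2 + 1/38874 = 77749/38874 ≈ 2.0000)
1/(s + J) = 1/(2112 + 77749/38874) = 1/(82179637/38874) = 38874/82179637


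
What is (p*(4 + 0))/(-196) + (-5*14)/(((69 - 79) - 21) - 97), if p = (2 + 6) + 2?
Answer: 1075/3136 ≈ 0.34279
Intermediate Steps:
p = 10 (p = 8 + 2 = 10)
(p*(4 + 0))/(-196) + (-5*14)/(((69 - 79) - 21) - 97) = (10*(4 + 0))/(-196) + (-5*14)/(((69 - 79) - 21) - 97) = (10*4)*(-1/196) - 70/((-10 - 21) - 97) = 40*(-1/196) - 70/(-31 - 97) = -10/49 - 70/(-128) = -10/49 - 70*(-1/128) = -10/49 + 35/64 = 1075/3136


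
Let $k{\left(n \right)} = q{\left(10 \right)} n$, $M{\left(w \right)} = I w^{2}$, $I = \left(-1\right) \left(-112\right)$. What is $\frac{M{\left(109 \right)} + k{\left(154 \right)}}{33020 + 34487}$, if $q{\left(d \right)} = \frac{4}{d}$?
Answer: $\frac{6653668}{337535} \approx 19.713$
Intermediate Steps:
$I = 112$
$M{\left(w \right)} = 112 w^{2}$
$k{\left(n \right)} = \frac{2 n}{5}$ ($k{\left(n \right)} = \frac{4}{10} n = 4 \cdot \frac{1}{10} n = \frac{2 n}{5}$)
$\frac{M{\left(109 \right)} + k{\left(154 \right)}}{33020 + 34487} = \frac{112 \cdot 109^{2} + \frac{2}{5} \cdot 154}{33020 + 34487} = \frac{112 \cdot 11881 + \frac{308}{5}}{67507} = \left(1330672 + \frac{308}{5}\right) \frac{1}{67507} = \frac{6653668}{5} \cdot \frac{1}{67507} = \frac{6653668}{337535}$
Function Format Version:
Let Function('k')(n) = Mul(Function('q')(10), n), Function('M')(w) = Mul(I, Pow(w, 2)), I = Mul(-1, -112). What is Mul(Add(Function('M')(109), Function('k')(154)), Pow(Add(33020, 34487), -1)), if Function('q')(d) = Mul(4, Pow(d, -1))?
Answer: Rational(6653668, 337535) ≈ 19.713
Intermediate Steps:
I = 112
Function('M')(w) = Mul(112, Pow(w, 2))
Function('k')(n) = Mul(Rational(2, 5), n) (Function('k')(n) = Mul(Mul(4, Pow(10, -1)), n) = Mul(Mul(4, Rational(1, 10)), n) = Mul(Rational(2, 5), n))
Mul(Add(Function('M')(109), Function('k')(154)), Pow(Add(33020, 34487), -1)) = Mul(Add(Mul(112, Pow(109, 2)), Mul(Rational(2, 5), 154)), Pow(Add(33020, 34487), -1)) = Mul(Add(Mul(112, 11881), Rational(308, 5)), Pow(67507, -1)) = Mul(Add(1330672, Rational(308, 5)), Rational(1, 67507)) = Mul(Rational(6653668, 5), Rational(1, 67507)) = Rational(6653668, 337535)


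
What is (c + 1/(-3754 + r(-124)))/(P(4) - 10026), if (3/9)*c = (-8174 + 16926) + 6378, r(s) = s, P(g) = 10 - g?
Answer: -176022419/38857560 ≈ -4.5299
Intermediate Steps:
c = 45390 (c = 3*((-8174 + 16926) + 6378) = 3*(8752 + 6378) = 3*15130 = 45390)
(c + 1/(-3754 + r(-124)))/(P(4) - 10026) = (45390 + 1/(-3754 - 124))/((10 - 1*4) - 10026) = (45390 + 1/(-3878))/((10 - 4) - 10026) = (45390 - 1/3878)/(6 - 10026) = (176022419/3878)/(-10020) = (176022419/3878)*(-1/10020) = -176022419/38857560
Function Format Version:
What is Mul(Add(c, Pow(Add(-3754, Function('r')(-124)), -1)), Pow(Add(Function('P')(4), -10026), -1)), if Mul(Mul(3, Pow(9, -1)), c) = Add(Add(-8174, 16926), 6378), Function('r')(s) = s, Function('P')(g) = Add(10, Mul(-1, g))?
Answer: Rational(-176022419, 38857560) ≈ -4.5299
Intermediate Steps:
c = 45390 (c = Mul(3, Add(Add(-8174, 16926), 6378)) = Mul(3, Add(8752, 6378)) = Mul(3, 15130) = 45390)
Mul(Add(c, Pow(Add(-3754, Function('r')(-124)), -1)), Pow(Add(Function('P')(4), -10026), -1)) = Mul(Add(45390, Pow(Add(-3754, -124), -1)), Pow(Add(Add(10, Mul(-1, 4)), -10026), -1)) = Mul(Add(45390, Pow(-3878, -1)), Pow(Add(Add(10, -4), -10026), -1)) = Mul(Add(45390, Rational(-1, 3878)), Pow(Add(6, -10026), -1)) = Mul(Rational(176022419, 3878), Pow(-10020, -1)) = Mul(Rational(176022419, 3878), Rational(-1, 10020)) = Rational(-176022419, 38857560)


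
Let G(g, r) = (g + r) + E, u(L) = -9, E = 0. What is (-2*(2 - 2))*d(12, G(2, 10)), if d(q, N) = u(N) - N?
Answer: 0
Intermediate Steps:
G(g, r) = g + r (G(g, r) = (g + r) + 0 = g + r)
d(q, N) = -9 - N
(-2*(2 - 2))*d(12, G(2, 10)) = (-2*(2 - 2))*(-9 - (2 + 10)) = (-2*0)*(-9 - 1*12) = 0*(-9 - 12) = 0*(-21) = 0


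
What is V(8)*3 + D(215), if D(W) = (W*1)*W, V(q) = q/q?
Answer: 46228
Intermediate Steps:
V(q) = 1
D(W) = W**2 (D(W) = W*W = W**2)
V(8)*3 + D(215) = 1*3 + 215**2 = 3 + 46225 = 46228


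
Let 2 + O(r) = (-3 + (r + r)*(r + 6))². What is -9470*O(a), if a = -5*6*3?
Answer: -2164119315890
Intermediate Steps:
a = -90 (a = -30*3 = -90)
O(r) = -2 + (-3 + 2*r*(6 + r))² (O(r) = -2 + (-3 + (r + r)*(r + 6))² = -2 + (-3 + (2*r)*(6 + r))² = -2 + (-3 + 2*r*(6 + r))²)
-9470*O(a) = -9470*(-2 + (-3 + 2*(-90)² + 12*(-90))²) = -9470*(-2 + (-3 + 2*8100 - 1080)²) = -9470*(-2 + (-3 + 16200 - 1080)²) = -9470*(-2 + 15117²) = -9470*(-2 + 228523689) = -9470*228523687 = -2164119315890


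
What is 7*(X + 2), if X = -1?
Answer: 7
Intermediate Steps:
7*(X + 2) = 7*(-1 + 2) = 7*1 = 7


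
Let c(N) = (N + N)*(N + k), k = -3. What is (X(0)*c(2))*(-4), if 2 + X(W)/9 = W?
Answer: -288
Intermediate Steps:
X(W) = -18 + 9*W
c(N) = 2*N*(-3 + N) (c(N) = (N + N)*(N - 3) = (2*N)*(-3 + N) = 2*N*(-3 + N))
(X(0)*c(2))*(-4) = ((-18 + 9*0)*(2*2*(-3 + 2)))*(-4) = ((-18 + 0)*(2*2*(-1)))*(-4) = -18*(-4)*(-4) = 72*(-4) = -288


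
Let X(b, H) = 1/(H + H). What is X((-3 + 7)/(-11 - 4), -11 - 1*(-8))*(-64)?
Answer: 32/3 ≈ 10.667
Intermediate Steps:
X(b, H) = 1/(2*H)
X((-3 + 7)/(-11 - 4), -11 - 1*(-8))*(-64) = (1/(2*(-11 - 1*(-8))))*(-64) = (1/(2*(-11 + 8)))*(-64) = ((½)/(-3))*(-64) = ((½)*(-⅓))*(-64) = -⅙*(-64) = 32/3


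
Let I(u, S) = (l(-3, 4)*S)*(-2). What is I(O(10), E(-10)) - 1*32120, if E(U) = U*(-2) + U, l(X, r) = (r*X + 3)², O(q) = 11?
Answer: -33740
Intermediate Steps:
l(X, r) = (3 + X*r)² (l(X, r) = (X*r + 3)² = (3 + X*r)²)
E(U) = -U (E(U) = -2*U + U = -U)
I(u, S) = -162*S (I(u, S) = ((3 - 3*4)²*S)*(-2) = ((3 - 12)²*S)*(-2) = ((-9)²*S)*(-2) = (81*S)*(-2) = -162*S)
I(O(10), E(-10)) - 1*32120 = -(-162)*(-10) - 1*32120 = -162*10 - 32120 = -1620 - 32120 = -33740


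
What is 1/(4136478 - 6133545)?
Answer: -1/1997067 ≈ -5.0073e-7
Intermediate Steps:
1/(4136478 - 6133545) = 1/(-1997067) = -1/1997067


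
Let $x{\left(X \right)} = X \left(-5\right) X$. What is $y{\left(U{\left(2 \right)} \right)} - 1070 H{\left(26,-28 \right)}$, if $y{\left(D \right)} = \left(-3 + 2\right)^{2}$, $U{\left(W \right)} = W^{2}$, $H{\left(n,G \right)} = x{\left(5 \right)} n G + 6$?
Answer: $-97376419$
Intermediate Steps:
$x{\left(X \right)} = - 5 X^{2}$ ($x{\left(X \right)} = - 5 X X = - 5 X^{2}$)
$H{\left(n,G \right)} = 6 - 125 G n$ ($H{\left(n,G \right)} = - 5 \cdot 5^{2} n G + 6 = \left(-5\right) 25 n G + 6 = - 125 n G + 6 = - 125 G n + 6 = 6 - 125 G n$)
$y{\left(D \right)} = 1$ ($y{\left(D \right)} = \left(-1\right)^{2} = 1$)
$y{\left(U{\left(2 \right)} \right)} - 1070 H{\left(26,-28 \right)} = 1 - 1070 \left(6 - \left(-3500\right) 26\right) = 1 - 1070 \left(6 + 91000\right) = 1 - 97376420 = -97376419$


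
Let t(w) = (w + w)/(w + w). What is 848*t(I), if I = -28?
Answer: 848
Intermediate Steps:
t(w) = 1 (t(w) = (2*w)/((2*w)) = (2*w)*(1/(2*w)) = 1)
848*t(I) = 848*1 = 848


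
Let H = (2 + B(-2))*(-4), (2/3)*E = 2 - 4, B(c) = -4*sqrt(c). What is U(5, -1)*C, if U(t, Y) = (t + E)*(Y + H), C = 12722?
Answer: -228996 + 407104*I*sqrt(2) ≈ -2.29e+5 + 5.7573e+5*I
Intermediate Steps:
E = -3 (E = 3*(2 - 4)/2 = (3/2)*(-2) = -3)
H = -8 + 16*I*sqrt(2) (H = (2 - 4*I*sqrt(2))*(-4) = -8 + 16*I*sqrt(2) ≈ -8.0 + 22.627*I)
U(t, Y) = (-3 + t)*(-8 + Y + 16*I*sqrt(2)) (U(t, Y) = (t - 3)*(Y + (-8 + 16*I*sqrt(2))) = (-3 + t)*(-8 + Y + 16*I*sqrt(2)))
U(5, -1)*C = (24 - 3*(-1) - 1*5 - 48*I*sqrt(2) - 8*5*(1 - 2*I*sqrt(2)))*12722 = (24 + 3 - 5 - 48*I*sqrt(2) + (-40 + 80*I*sqrt(2)))*12722 = (-18 + 32*I*sqrt(2))*12722 = -228996 + 407104*I*sqrt(2)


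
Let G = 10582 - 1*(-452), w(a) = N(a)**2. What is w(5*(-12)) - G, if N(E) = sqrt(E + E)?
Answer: -11154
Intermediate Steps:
N(E) = sqrt(2)*sqrt(E) (N(E) = sqrt(2*E) = sqrt(2)*sqrt(E))
w(a) = 2*a (w(a) = (sqrt(2)*sqrt(a))**2 = 2*a)
G = 11034 (G = 10582 + 452 = 11034)
w(5*(-12)) - G = 2*(5*(-12)) - 1*11034 = 2*(-60) - 11034 = -120 - 11034 = -11154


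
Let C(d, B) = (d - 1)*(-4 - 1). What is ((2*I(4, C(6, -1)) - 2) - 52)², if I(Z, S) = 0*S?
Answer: 2916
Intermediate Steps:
C(d, B) = 5 - 5*d (C(d, B) = (-1 + d)*(-5) = 5 - 5*d)
I(Z, S) = 0
((2*I(4, C(6, -1)) - 2) - 52)² = ((2*0 - 2) - 52)² = ((0 - 2) - 52)² = (-2 - 52)² = (-54)² = 2916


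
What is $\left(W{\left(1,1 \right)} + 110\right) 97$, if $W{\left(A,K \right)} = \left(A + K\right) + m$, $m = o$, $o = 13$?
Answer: $12125$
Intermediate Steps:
$m = 13$
$W{\left(A,K \right)} = 13 + A + K$ ($W{\left(A,K \right)} = \left(A + K\right) + 13 = 13 + A + K$)
$\left(W{\left(1,1 \right)} + 110\right) 97 = \left(\left(13 + 1 + 1\right) + 110\right) 97 = \left(15 + 110\right) 97 = 125 \cdot 97 = 12125$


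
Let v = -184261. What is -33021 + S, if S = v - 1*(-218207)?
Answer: 925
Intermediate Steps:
S = 33946 (S = -184261 - 1*(-218207) = -184261 + 218207 = 33946)
-33021 + S = -33021 + 33946 = 925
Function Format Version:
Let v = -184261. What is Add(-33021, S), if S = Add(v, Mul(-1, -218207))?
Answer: 925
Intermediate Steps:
S = 33946 (S = Add(-184261, Mul(-1, -218207)) = Add(-184261, 218207) = 33946)
Add(-33021, S) = Add(-33021, 33946) = 925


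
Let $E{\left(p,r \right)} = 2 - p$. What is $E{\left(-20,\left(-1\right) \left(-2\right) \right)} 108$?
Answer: $2376$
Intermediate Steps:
$E{\left(-20,\left(-1\right) \left(-2\right) \right)} 108 = \left(2 - -20\right) 108 = \left(2 + 20\right) 108 = 22 \cdot 108 = 2376$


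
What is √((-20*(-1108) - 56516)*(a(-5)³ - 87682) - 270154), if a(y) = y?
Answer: √3016427138 ≈ 54922.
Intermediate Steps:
√((-20*(-1108) - 56516)*(a(-5)³ - 87682) - 270154) = √((-20*(-1108) - 56516)*((-5)³ - 87682) - 270154) = √((22160 - 56516)*(-125 - 87682) - 270154) = √(-34356*(-87807) - 270154) = √(3016697292 - 270154) = √3016427138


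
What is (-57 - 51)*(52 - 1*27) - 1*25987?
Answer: -28687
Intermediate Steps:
(-57 - 51)*(52 - 1*27) - 1*25987 = -108*(52 - 27) - 25987 = -108*25 - 25987 = -2700 - 25987 = -28687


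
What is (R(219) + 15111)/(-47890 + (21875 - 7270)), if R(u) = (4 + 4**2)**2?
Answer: -15511/33285 ≈ -0.46601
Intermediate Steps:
R(u) = 400 (R(u) = (4 + 16)**2 = 20**2 = 400)
(R(219) + 15111)/(-47890 + (21875 - 7270)) = (400 + 15111)/(-47890 + (21875 - 7270)) = 15511/(-47890 + 14605) = 15511/(-33285) = 15511*(-1/33285) = -15511/33285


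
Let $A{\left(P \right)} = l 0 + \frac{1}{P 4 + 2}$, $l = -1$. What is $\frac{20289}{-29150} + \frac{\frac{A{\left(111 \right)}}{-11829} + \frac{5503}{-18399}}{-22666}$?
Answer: $- \frac{2479887032492530963}{3563018262270074300} \approx -0.69601$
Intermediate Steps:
$A{\left(P \right)} = \frac{1}{2 + 4 P}$ ($A{\left(P \right)} = \left(-1\right) 0 + \frac{1}{P 4 + 2} = 0 + \frac{1}{4 P + 2} = 0 + \frac{1}{2 + 4 P} = \frac{1}{2 + 4 P}$)
$\frac{20289}{-29150} + \frac{\frac{A{\left(111 \right)}}{-11829} + \frac{5503}{-18399}}{-22666} = \frac{20289}{-29150} + \frac{\frac{\frac{1}{2} \frac{1}{1 + 2 \cdot 111}}{-11829} + \frac{5503}{-18399}}{-22666} = 20289 \left(- \frac{1}{29150}\right) + \left(\frac{1}{2 \left(1 + 222\right)} \left(- \frac{1}{11829}\right) + 5503 \left(- \frac{1}{18399}\right)\right) \left(- \frac{1}{22666}\right) = - \frac{20289}{29150} + \left(\frac{1}{2 \cdot 223} \left(- \frac{1}{11829}\right) - \frac{5503}{18399}\right) \left(- \frac{1}{22666}\right) = - \frac{20289}{29150} + \left(\frac{1}{2} \cdot \frac{1}{223} \left(- \frac{1}{11829}\right) - \frac{5503}{18399}\right) \left(- \frac{1}{22666}\right) = - \frac{20289}{29150} + \left(\frac{1}{446} \left(- \frac{1}{11829}\right) - \frac{5503}{18399}\right) \left(- \frac{1}{22666}\right) = - \frac{20289}{29150} + \left(- \frac{1}{5275734} - \frac{5503}{18399}\right) \left(- \frac{1}{22666}\right) = - \frac{20289}{29150} - - \frac{3225820289}{244460944238084} = - \frac{20289}{29150} + \frac{3225820289}{244460944238084} = - \frac{2479887032492530963}{3563018262270074300}$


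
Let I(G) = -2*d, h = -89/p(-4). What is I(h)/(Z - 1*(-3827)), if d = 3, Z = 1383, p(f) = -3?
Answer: -3/2605 ≈ -0.0011516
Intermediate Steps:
h = 89/3 (h = -89/(-3) = -89*(-⅓) = 89/3 ≈ 29.667)
I(G) = -6 (I(G) = -2*3 = -6)
I(h)/(Z - 1*(-3827)) = -6/(1383 - 1*(-3827)) = -6/(1383 + 3827) = -6/5210 = -6*1/5210 = -3/2605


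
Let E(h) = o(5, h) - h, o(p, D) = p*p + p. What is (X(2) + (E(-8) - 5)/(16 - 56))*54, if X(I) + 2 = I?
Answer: -891/20 ≈ -44.550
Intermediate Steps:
X(I) = -2 + I
o(p, D) = p + p² (o(p, D) = p² + p = p + p²)
E(h) = 30 - h (E(h) = 5*(1 + 5) - h = 5*6 - h = 30 - h)
(X(2) + (E(-8) - 5)/(16 - 56))*54 = ((-2 + 2) + ((30 - 1*(-8)) - 5)/(16 - 56))*54 = (0 + ((30 + 8) - 5)/(-40))*54 = (0 + (38 - 5)*(-1/40))*54 = (0 + 33*(-1/40))*54 = (0 - 33/40)*54 = -33/40*54 = -891/20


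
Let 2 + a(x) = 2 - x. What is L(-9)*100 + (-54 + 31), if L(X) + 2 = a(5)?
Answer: -723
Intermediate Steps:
a(x) = -x (a(x) = -2 + (2 - x) = -x)
L(X) = -7 (L(X) = -2 - 1*5 = -2 - 5 = -7)
L(-9)*100 + (-54 + 31) = -7*100 + (-54 + 31) = -700 - 23 = -723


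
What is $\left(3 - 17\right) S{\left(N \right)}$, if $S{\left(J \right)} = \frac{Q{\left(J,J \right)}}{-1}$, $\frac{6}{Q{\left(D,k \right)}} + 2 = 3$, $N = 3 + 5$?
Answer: $84$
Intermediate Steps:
$N = 8$
$Q{\left(D,k \right)} = 6$ ($Q{\left(D,k \right)} = \frac{6}{-2 + 3} = \frac{6}{1} = 6 \cdot 1 = 6$)
$S{\left(J \right)} = -6$ ($S{\left(J \right)} = \frac{6}{-1} = 6 \left(-1\right) = -6$)
$\left(3 - 17\right) S{\left(N \right)} = \left(3 - 17\right) \left(-6\right) = \left(-14\right) \left(-6\right) = 84$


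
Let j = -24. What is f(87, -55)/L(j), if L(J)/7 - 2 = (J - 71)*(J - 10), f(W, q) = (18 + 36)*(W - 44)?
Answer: 1161/11312 ≈ 0.10263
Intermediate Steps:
f(W, q) = -2376 + 54*W (f(W, q) = 54*(-44 + W) = -2376 + 54*W)
L(J) = 14 + 7*(-71 + J)*(-10 + J) (L(J) = 14 + 7*((J - 71)*(J - 10)) = 14 + 7*((-71 + J)*(-10 + J)) = 14 + 7*(-71 + J)*(-10 + J))
f(87, -55)/L(j) = (-2376 + 54*87)/(4984 - 567*(-24) + 7*(-24)²) = (-2376 + 4698)/(4984 + 13608 + 7*576) = 2322/(4984 + 13608 + 4032) = 2322/22624 = 2322*(1/22624) = 1161/11312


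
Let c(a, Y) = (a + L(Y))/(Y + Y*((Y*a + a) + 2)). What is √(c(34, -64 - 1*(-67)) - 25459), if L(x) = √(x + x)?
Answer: √(-4427025873 + 417*√6)/417 ≈ 159.56*I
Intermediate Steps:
L(x) = √2*√x (L(x) = √(2*x) = √2*√x)
c(a, Y) = (a + √2*√Y)/(Y + Y*(2 + a + Y*a)) (c(a, Y) = (a + √2*√Y)/(Y + Y*((Y*a + a) + 2)) = (a + √2*√Y)/(Y + Y*((a + Y*a) + 2)) = (a + √2*√Y)/(Y + Y*(2 + a + Y*a)))
√(c(34, -64 - 1*(-67)) - 25459) = √((34 + √2*√(-64 - 1*(-67)))/((-64 - 1*(-67))*(3 + 34 + (-64 - 1*(-67))*34)) - 25459) = √((34 + √2*√(-64 + 67))/((-64 + 67)*(3 + 34 + (-64 + 67)*34)) - 25459) = √((34 + √2*√3)/(3*(3 + 34 + 3*34)) - 25459) = √((34 + √6)/(3*(3 + 34 + 102)) - 25459) = √((⅓)*(34 + √6)/139 - 25459) = √((⅓)*(1/139)*(34 + √6) - 25459) = √((34/417 + √6/417) - 25459) = √(-10616369/417 + √6/417)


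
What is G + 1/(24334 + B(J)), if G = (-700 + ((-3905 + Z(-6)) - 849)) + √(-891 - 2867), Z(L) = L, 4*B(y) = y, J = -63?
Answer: -531110576/97273 + I*√3758 ≈ -5460.0 + 61.303*I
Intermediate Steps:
B(y) = y/4
G = -5460 + I*√3758 (G = (-700 + ((-3905 - 6) - 849)) + √(-891 - 2867) = (-700 + (-3911 - 849)) + √(-3758) = (-700 - 4760) + I*√3758 = -5460 + I*√3758 ≈ -5460.0 + 61.303*I)
G + 1/(24334 + B(J)) = (-5460 + I*√3758) + 1/(24334 + (¼)*(-63)) = (-5460 + I*√3758) + 1/(24334 - 63/4) = (-5460 + I*√3758) + 1/(97273/4) = (-5460 + I*√3758) + 4/97273 = -531110576/97273 + I*√3758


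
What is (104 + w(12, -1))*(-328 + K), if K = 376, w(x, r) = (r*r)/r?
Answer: 4944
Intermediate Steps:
w(x, r) = r (w(x, r) = r**2/r = r)
(104 + w(12, -1))*(-328 + K) = (104 - 1)*(-328 + 376) = 103*48 = 4944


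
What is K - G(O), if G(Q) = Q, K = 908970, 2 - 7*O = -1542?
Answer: 6361246/7 ≈ 9.0875e+5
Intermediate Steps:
O = 1544/7 (O = 2/7 - ⅐*(-1542) = 2/7 + 1542/7 = 1544/7 ≈ 220.57)
K - G(O) = 908970 - 1*1544/7 = 908970 - 1544/7 = 6361246/7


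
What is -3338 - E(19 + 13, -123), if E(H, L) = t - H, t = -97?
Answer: -3209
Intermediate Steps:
E(H, L) = -97 - H
-3338 - E(19 + 13, -123) = -3338 - (-97 - (19 + 13)) = -3338 - (-97 - 1*32) = -3338 - (-97 - 32) = -3338 - 1*(-129) = -3338 + 129 = -3209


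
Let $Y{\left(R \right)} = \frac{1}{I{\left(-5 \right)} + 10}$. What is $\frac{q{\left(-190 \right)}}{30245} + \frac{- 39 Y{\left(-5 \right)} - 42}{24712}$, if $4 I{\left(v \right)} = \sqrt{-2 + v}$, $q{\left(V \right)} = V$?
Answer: $\frac{13 \left(- 45889 \sqrt{7} + 1871854 i\right)}{74741444 \left(\sqrt{7} - 40 i\right)} \approx -0.0081387 + 1.0393 \cdot 10^{-5} i$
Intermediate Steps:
$I{\left(v \right)} = \frac{\sqrt{-2 + v}}{4}$
$Y{\left(R \right)} = \frac{1}{10 + \frac{i \sqrt{7}}{4}}$ ($Y{\left(R \right)} = \frac{1}{\frac{\sqrt{-2 - 5}}{4} + 10} = \frac{1}{\frac{\sqrt{-7}}{4} + 10} = \frac{1}{\frac{i \sqrt{7}}{4} + 10} = \frac{1}{10 + \frac{i \sqrt{7}}{4}}$)
$\frac{q{\left(-190 \right)}}{30245} + \frac{- 39 Y{\left(-5 \right)} - 42}{24712} = - \frac{190}{30245} + \frac{- 39 \left(\frac{160}{1607} - \frac{4 i \sqrt{7}}{1607}\right) - 42}{24712} = \left(-190\right) \frac{1}{30245} + \left(\left(- \frac{6240}{1607} + \frac{156 i \sqrt{7}}{1607}\right) - 42\right) \frac{1}{24712} = - \frac{38}{6049} + \left(- \frac{73734}{1607} + \frac{156 i \sqrt{7}}{1607}\right) \frac{1}{24712} = - \frac{38}{6049} - \left(\frac{36867}{19856092} - \frac{39 i \sqrt{7}}{9928046}\right) = - \frac{977539979}{120109500508} + \frac{39 i \sqrt{7}}{9928046}$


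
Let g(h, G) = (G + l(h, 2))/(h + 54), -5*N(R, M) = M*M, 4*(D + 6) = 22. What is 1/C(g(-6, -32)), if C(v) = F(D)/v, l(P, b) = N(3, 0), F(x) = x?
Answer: 4/3 ≈ 1.3333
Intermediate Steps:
D = -½ (D = -6 + (¼)*22 = -6 + 11/2 = -½ ≈ -0.50000)
N(R, M) = -M²/5 (N(R, M) = -M*M/5 = -M²/5)
l(P, b) = 0 (l(P, b) = -⅕*0² = -⅕*0 = 0)
g(h, G) = G/(54 + h) (g(h, G) = (G + 0)/(h + 54) = G/(54 + h))
C(v) = -1/(2*v)
1/C(g(-6, -32)) = 1/(-1/(2*((-32/(54 - 6))))) = 1/(-1/(2*((-32/48)))) = 1/(-1/(2*((-32*1/48)))) = 1/(-1/(2*(-⅔))) = 1/(-½*(-3/2)) = 1/(¾) = 4/3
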